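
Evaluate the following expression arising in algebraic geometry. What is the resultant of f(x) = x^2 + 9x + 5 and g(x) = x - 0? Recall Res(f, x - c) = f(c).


For Res(f, x - c), we evaluate f at x = c.
f(0) = 0^2 + 9*0 + 5
= 0 + 0 + 5
= 0 + 5 = 5
Res(f, g) = 5

5


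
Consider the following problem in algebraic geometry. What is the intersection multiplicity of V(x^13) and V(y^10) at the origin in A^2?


The intersection multiplicity of V(x^a) and V(y^b) at the origin is:
I(O; V(x^13), V(y^10)) = dim_k(k[x,y]/(x^13, y^10))
A basis for k[x,y]/(x^13, y^10) is the set of monomials x^i * y^j
where 0 <= i < 13 and 0 <= j < 10.
The number of such monomials is 13 * 10 = 130

130


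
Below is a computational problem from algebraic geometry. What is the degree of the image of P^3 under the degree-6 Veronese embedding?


The Veronese variety v_6(P^3) has degree d^r.
d^r = 6^3 = 216

216


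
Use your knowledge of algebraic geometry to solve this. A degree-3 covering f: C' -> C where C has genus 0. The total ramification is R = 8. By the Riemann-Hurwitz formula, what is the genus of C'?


Riemann-Hurwitz formula: 2g' - 2 = d(2g - 2) + R
Given: d = 3, g = 0, R = 8
2g' - 2 = 3*(2*0 - 2) + 8
2g' - 2 = 3*(-2) + 8
2g' - 2 = -6 + 8 = 2
2g' = 4
g' = 2

2


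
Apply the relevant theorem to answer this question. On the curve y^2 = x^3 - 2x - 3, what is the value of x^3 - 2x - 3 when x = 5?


Compute x^3 - 2x - 3 at x = 5:
x^3 = 5^3 = 125
(-2)*x = (-2)*5 = -10
Sum: 125 - 10 - 3 = 112

112


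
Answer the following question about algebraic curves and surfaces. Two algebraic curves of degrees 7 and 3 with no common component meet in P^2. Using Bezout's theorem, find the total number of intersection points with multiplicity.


Bezout's theorem states the intersection count equals the product of degrees.
Intersection count = 7 * 3 = 21

21


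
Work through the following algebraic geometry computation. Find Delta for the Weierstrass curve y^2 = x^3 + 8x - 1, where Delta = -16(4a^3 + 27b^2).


Compute each component:
4a^3 = 4*8^3 = 4*512 = 2048
27b^2 = 27*(-1)^2 = 27*1 = 27
4a^3 + 27b^2 = 2048 + 27 = 2075
Delta = -16*2075 = -33200

-33200


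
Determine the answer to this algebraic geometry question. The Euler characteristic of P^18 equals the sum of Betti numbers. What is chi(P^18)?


The complex projective space P^18 has one cell in each even real dimension 0, 2, ..., 36.
The cohomology groups are H^{2k}(P^18) = Z for k = 0,...,18, and 0 otherwise.
Euler characteristic = sum of Betti numbers = 1 per even-dimensional cohomology group.
chi(P^18) = 18 + 1 = 19

19


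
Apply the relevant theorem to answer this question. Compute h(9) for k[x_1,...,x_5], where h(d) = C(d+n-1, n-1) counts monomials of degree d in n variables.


The Hilbert function for the polynomial ring in 5 variables is:
h(d) = C(d+n-1, n-1)
h(9) = C(9+5-1, 5-1) = C(13, 4)
= 13! / (4! * 9!)
= 715

715


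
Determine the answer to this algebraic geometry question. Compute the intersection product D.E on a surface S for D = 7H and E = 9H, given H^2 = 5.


Using bilinearity of the intersection pairing on a surface S:
(aH).(bH) = ab * (H.H)
We have H^2 = 5.
D.E = (7H).(9H) = 7*9*5
= 63*5
= 315

315


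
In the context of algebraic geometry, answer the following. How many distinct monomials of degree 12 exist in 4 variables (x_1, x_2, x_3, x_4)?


The number of degree-12 monomials in 4 variables is C(d+n-1, n-1).
= C(12+4-1, 4-1) = C(15, 3)
= 455

455


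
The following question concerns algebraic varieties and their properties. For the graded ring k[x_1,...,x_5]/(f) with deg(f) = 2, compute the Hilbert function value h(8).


For R = k[x_1,...,x_n]/(f) with f homogeneous of degree e:
The Hilbert series is (1 - t^e)/(1 - t)^n.
So h(d) = C(d+n-1, n-1) - C(d-e+n-1, n-1) for d >= e.
With n=5, e=2, d=8:
C(8+5-1, 5-1) = C(12, 4) = 495
C(8-2+5-1, 5-1) = C(10, 4) = 210
h(8) = 495 - 210 = 285

285


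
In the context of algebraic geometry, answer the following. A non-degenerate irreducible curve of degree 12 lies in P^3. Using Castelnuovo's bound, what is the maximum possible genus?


Castelnuovo's bound: write d - 1 = m(r-1) + epsilon with 0 <= epsilon < r-1.
d - 1 = 12 - 1 = 11
r - 1 = 3 - 1 = 2
11 = 5*2 + 1, so m = 5, epsilon = 1
pi(d, r) = m(m-1)(r-1)/2 + m*epsilon
= 5*4*2/2 + 5*1
= 40/2 + 5
= 20 + 5 = 25

25


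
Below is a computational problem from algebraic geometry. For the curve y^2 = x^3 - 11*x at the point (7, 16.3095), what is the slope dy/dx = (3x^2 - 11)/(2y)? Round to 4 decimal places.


Using implicit differentiation of y^2 = x^3 - 11*x:
2y * dy/dx = 3x^2 - 11
dy/dx = (3x^2 - 11)/(2y)
Numerator: 3*7^2 - 11 = 136
Denominator: 2*16.3095 = 32.619
dy/dx = 136/32.619 = 4.1693

4.1693


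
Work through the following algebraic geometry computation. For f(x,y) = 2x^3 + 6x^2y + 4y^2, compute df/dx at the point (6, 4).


df/dx = 3*2*x^2 + 2*6*x^1*y
At (6,4): 3*2*6^2 + 2*6*6^1*4
= 216 + 288
= 504

504


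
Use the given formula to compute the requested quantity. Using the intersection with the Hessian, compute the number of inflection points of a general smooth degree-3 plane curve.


For a general smooth plane curve C of degree d, the inflection points are
the intersection of C with its Hessian curve, which has degree 3(d-2).
By Bezout, the total intersection number is d * 3(d-2) = 3 * 3 = 9.
For a general curve every flex is ordinary, so each contributes
multiplicity 1 to C·Hess(C), and the number of distinct inflection
points is 3d(d-2).
Inflection points = 3*3*(3-2) = 3*3*1 = 9

9


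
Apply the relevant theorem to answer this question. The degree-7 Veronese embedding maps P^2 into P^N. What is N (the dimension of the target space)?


The Veronese embedding v_d: P^n -> P^N maps each point to all
degree-d monomials in n+1 homogeneous coordinates.
N = C(n+d, d) - 1
N = C(2+7, 7) - 1
N = C(9, 7) - 1
C(9, 7) = 36
N = 36 - 1 = 35

35


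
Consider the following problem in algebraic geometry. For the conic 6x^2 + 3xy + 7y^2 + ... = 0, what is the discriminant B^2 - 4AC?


The discriminant of a conic Ax^2 + Bxy + Cy^2 + ... = 0 is B^2 - 4AC.
B^2 = 3^2 = 9
4AC = 4*6*7 = 168
Discriminant = 9 - 168 = -159

-159


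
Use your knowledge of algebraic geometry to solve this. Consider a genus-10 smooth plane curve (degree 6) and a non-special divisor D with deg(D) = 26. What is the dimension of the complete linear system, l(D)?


First, compute the genus of a smooth plane curve of degree 6:
g = (d-1)(d-2)/2 = (6-1)(6-2)/2 = 10
For a non-special divisor D (i.e., h^1(D) = 0), Riemann-Roch gives:
l(D) = deg(D) - g + 1
Since deg(D) = 26 >= 2g - 1 = 19, D is non-special.
l(D) = 26 - 10 + 1 = 17

17


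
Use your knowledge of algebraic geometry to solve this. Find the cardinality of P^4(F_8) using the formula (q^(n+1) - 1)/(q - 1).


P^4(F_8) has (q^(n+1) - 1)/(q - 1) points.
= 8^4 + 8^3 + 8^2 + 8^1 + 8^0
= 4096 + 512 + 64 + 8 + 1
= 4681

4681


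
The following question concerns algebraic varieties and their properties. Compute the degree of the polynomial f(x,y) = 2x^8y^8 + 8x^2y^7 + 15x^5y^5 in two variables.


Examine each term for its total degree (sum of exponents).
  Term '2x^8y^8' has total degree 8+8 = 16.
  Term '8x^2y^7' has total degree 2+7 = 9.
  Term '15x^5y^5' has total degree 5+5 = 10.
The maximum total degree among all terms is 16.

16


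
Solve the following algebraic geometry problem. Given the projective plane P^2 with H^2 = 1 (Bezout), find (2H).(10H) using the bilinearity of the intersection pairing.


Using bilinearity of the intersection pairing on the projective plane P^2:
(aH).(bH) = ab * (H.H)
We have H^2 = 1 (Bezout).
D.E = (2H).(10H) = 2*10*1
= 20*1
= 20

20


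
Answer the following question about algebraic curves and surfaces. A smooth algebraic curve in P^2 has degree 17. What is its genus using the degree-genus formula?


Using the genus formula for smooth plane curves:
g = (d-1)(d-2)/2
g = (17-1)(17-2)/2
g = 16*15/2
g = 240/2 = 120

120


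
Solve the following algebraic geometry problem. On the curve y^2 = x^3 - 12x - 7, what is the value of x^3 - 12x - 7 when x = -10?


Compute x^3 - 12x - 7 at x = -10:
x^3 = (-10)^3 = -1000
(-12)*x = (-12)*(-10) = 120
Sum: -1000 + 120 - 7 = -887

-887


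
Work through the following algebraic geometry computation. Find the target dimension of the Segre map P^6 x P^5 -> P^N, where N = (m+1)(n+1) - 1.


The Segre embedding maps P^m x P^n into P^N via
all products of coordinates from each factor.
N = (m+1)(n+1) - 1
N = (6+1)(5+1) - 1
N = 7*6 - 1
N = 42 - 1 = 41

41


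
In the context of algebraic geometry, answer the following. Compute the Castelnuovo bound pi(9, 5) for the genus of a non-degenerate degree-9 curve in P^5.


Castelnuovo's bound: write d - 1 = m(r-1) + epsilon with 0 <= epsilon < r-1.
d - 1 = 9 - 1 = 8
r - 1 = 5 - 1 = 4
8 = 2*4 + 0, so m = 2, epsilon = 0
pi(d, r) = m(m-1)(r-1)/2 + m*epsilon
= 2*1*4/2 + 2*0
= 8/2 + 0
= 4 + 0 = 4

4


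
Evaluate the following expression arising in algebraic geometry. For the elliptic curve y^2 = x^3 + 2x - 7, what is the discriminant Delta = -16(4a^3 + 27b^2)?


Compute each component:
4a^3 = 4*2^3 = 4*8 = 32
27b^2 = 27*(-7)^2 = 27*49 = 1323
4a^3 + 27b^2 = 32 + 1323 = 1355
Delta = -16*1355 = -21680

-21680


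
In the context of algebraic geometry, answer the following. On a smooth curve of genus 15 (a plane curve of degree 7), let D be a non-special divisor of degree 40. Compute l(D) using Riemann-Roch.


First, compute the genus of a smooth plane curve of degree 7:
g = (d-1)(d-2)/2 = (7-1)(7-2)/2 = 15
For a non-special divisor D (i.e., h^1(D) = 0), Riemann-Roch gives:
l(D) = deg(D) - g + 1
Since deg(D) = 40 >= 2g - 1 = 29, D is non-special.
l(D) = 40 - 15 + 1 = 26

26


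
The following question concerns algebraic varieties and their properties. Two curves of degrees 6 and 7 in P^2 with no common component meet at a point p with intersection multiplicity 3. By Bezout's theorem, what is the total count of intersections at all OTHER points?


By Bezout's theorem, the total intersection number is d1 * d2.
Total = 6 * 7 = 42
Intersection multiplicity at p = 3
Remaining intersections = 42 - 3 = 39

39


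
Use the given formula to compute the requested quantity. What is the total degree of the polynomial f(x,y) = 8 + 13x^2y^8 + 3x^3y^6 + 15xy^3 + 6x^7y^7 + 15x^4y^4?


Examine each term for its total degree (sum of exponents).
  Term '8' has total degree 0+0 = 0.
  Term '13x^2y^8' has total degree 2+8 = 10.
  Term '3x^3y^6' has total degree 3+6 = 9.
  Term '15xy^3' has total degree 1+3 = 4.
  Term '6x^7y^7' has total degree 7+7 = 14.
  Term '15x^4y^4' has total degree 4+4 = 8.
The maximum total degree among all terms is 14.

14


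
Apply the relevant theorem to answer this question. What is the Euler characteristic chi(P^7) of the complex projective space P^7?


The complex projective space P^7 has one cell in each even real dimension 0, 2, ..., 14.
The cohomology groups are H^{2k}(P^7) = Z for k = 0,...,7, and 0 otherwise.
Euler characteristic = sum of Betti numbers = 1 per even-dimensional cohomology group.
chi(P^7) = 7 + 1 = 8

8


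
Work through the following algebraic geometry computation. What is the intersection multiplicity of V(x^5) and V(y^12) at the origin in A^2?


The intersection multiplicity of V(x^a) and V(y^b) at the origin is:
I(O; V(x^5), V(y^12)) = dim_k(k[x,y]/(x^5, y^12))
A basis for k[x,y]/(x^5, y^12) is the set of monomials x^i * y^j
where 0 <= i < 5 and 0 <= j < 12.
The number of such monomials is 5 * 12 = 60

60


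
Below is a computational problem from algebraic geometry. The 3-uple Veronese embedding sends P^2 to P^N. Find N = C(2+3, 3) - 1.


The Veronese embedding v_d: P^n -> P^N maps each point to all
degree-d monomials in n+1 homogeneous coordinates.
N = C(n+d, d) - 1
N = C(2+3, 3) - 1
N = C(5, 3) - 1
C(5, 3) = 10
N = 10 - 1 = 9

9


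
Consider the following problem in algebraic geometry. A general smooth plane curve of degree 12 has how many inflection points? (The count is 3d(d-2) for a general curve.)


For a general smooth plane curve C of degree d, the inflection points are
the intersection of C with its Hessian curve, which has degree 3(d-2).
By Bezout, the total intersection number is d * 3(d-2) = 12 * 30 = 360.
For a general curve every flex is ordinary, so each contributes
multiplicity 1 to C·Hess(C), and the number of distinct inflection
points is 3d(d-2).
Inflection points = 3*12*(12-2) = 3*12*10 = 360

360


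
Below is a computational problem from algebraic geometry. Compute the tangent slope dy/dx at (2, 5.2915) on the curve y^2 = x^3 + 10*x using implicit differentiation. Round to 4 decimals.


Using implicit differentiation of y^2 = x^3 + 10*x:
2y * dy/dx = 3x^2 + 10
dy/dx = (3x^2 + 10)/(2y)
Numerator: 3*2^2 + 10 = 22
Denominator: 2*5.2915 = 10.583
dy/dx = 22/10.583 = 2.0788

2.0788


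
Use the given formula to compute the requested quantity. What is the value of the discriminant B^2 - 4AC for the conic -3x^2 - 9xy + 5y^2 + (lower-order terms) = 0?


The discriminant of a conic Ax^2 + Bxy + Cy^2 + ... = 0 is B^2 - 4AC.
B^2 = (-9)^2 = 81
4AC = 4*(-3)*5 = -60
Discriminant = 81 + 60 = 141

141


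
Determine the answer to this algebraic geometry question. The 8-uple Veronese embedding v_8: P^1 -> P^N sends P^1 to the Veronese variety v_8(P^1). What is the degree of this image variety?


The Veronese variety v_8(P^1) has degree d^r.
d^r = 8^1 = 8

8


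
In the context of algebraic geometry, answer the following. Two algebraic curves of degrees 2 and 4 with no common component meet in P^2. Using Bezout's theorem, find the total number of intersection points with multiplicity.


Bezout's theorem states the intersection count equals the product of degrees.
Intersection count = 2 * 4 = 8

8


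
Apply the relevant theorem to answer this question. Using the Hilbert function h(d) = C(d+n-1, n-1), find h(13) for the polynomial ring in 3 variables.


The Hilbert function for the polynomial ring in 3 variables is:
h(d) = C(d+n-1, n-1)
h(13) = C(13+3-1, 3-1) = C(15, 2)
= 15! / (2! * 13!)
= 105

105


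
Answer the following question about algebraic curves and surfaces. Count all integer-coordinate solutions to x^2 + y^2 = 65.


Systematically check integer values of x where x^2 <= 65.
For each valid x, check if 65 - x^2 is a perfect square.
x=1: 65 - 1 = 64, sqrt = 8 (valid)
x=4: 65 - 16 = 49, sqrt = 7 (valid)
x=7: 65 - 49 = 16, sqrt = 4 (valid)
x=8: 65 - 64 = 1, sqrt = 1 (valid)
Total integer solutions found: 16

16


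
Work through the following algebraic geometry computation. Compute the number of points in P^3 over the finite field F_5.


P^3(F_5) has (q^(n+1) - 1)/(q - 1) points.
= 5^3 + 5^2 + 5^1 + 5^0
= 125 + 25 + 5 + 1
= 156

156


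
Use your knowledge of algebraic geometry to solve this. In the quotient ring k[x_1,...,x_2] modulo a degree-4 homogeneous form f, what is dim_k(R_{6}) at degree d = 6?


For R = k[x_1,...,x_n]/(f) with f homogeneous of degree e:
The Hilbert series is (1 - t^e)/(1 - t)^n.
So h(d) = C(d+n-1, n-1) - C(d-e+n-1, n-1) for d >= e.
With n=2, e=4, d=6:
C(6+2-1, 2-1) = C(7, 1) = 7
C(6-4+2-1, 2-1) = C(3, 1) = 3
h(6) = 7 - 3 = 4

4


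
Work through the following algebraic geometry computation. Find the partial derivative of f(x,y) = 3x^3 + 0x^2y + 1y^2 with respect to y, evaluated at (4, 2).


df/dy = 0*x^2 + 2*1*y^1
At (4,2): 0*4^2 + 2*1*2^1
= 0 + 4
= 4

4


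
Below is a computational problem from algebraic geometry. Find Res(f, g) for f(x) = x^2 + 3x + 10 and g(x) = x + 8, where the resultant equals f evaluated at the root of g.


For Res(f, x - c), we evaluate f at x = c.
f(-8) = (-8)^2 + 3*(-8) + 10
= 64 - 24 + 10
= 40 + 10 = 50
Res(f, g) = 50

50


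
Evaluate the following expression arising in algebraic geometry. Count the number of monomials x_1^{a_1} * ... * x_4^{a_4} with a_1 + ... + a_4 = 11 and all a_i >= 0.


The number of degree-11 monomials in 4 variables is C(d+n-1, n-1).
= C(11+4-1, 4-1) = C(14, 3)
= 364

364


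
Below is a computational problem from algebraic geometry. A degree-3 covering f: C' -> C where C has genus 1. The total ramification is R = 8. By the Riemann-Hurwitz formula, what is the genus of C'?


Riemann-Hurwitz formula: 2g' - 2 = d(2g - 2) + R
Given: d = 3, g = 1, R = 8
2g' - 2 = 3*(2*1 - 2) + 8
2g' - 2 = 3*0 + 8
2g' - 2 = 0 + 8 = 8
2g' = 10
g' = 5

5


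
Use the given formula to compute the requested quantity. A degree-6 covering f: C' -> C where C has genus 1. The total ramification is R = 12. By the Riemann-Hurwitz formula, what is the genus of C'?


Riemann-Hurwitz formula: 2g' - 2 = d(2g - 2) + R
Given: d = 6, g = 1, R = 12
2g' - 2 = 6*(2*1 - 2) + 12
2g' - 2 = 6*0 + 12
2g' - 2 = 0 + 12 = 12
2g' = 14
g' = 7

7


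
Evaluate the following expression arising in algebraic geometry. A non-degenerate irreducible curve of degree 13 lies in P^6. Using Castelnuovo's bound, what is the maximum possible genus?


Castelnuovo's bound: write d - 1 = m(r-1) + epsilon with 0 <= epsilon < r-1.
d - 1 = 13 - 1 = 12
r - 1 = 6 - 1 = 5
12 = 2*5 + 2, so m = 2, epsilon = 2
pi(d, r) = m(m-1)(r-1)/2 + m*epsilon
= 2*1*5/2 + 2*2
= 10/2 + 4
= 5 + 4 = 9

9


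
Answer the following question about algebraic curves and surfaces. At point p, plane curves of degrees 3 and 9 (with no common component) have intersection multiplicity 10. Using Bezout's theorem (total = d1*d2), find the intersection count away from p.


By Bezout's theorem, the total intersection number is d1 * d2.
Total = 3 * 9 = 27
Intersection multiplicity at p = 10
Remaining intersections = 27 - 10 = 17

17


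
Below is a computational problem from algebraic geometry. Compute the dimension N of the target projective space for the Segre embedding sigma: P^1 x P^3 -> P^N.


The Segre embedding maps P^m x P^n into P^N via
all products of coordinates from each factor.
N = (m+1)(n+1) - 1
N = (1+1)(3+1) - 1
N = 2*4 - 1
N = 8 - 1 = 7

7


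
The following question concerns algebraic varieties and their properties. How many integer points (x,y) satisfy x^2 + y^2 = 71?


Systematically check integer values of x where x^2 <= 71.
For each valid x, check if 71 - x^2 is a perfect square.
Total integer solutions found: 0

0


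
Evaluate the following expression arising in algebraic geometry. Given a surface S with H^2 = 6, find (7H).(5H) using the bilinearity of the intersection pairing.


Using bilinearity of the intersection pairing on a surface S:
(aH).(bH) = ab * (H.H)
We have H^2 = 6.
D.E = (7H).(5H) = 7*5*6
= 35*6
= 210

210


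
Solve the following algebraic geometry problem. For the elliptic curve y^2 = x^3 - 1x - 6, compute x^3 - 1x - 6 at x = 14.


Compute x^3 - 1x - 6 at x = 14:
x^3 = 14^3 = 2744
(-1)*x = (-1)*14 = -14
Sum: 2744 - 14 - 6 = 2724

2724


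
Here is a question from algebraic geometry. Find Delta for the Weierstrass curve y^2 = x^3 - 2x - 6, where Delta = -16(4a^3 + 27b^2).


Compute each component:
4a^3 = 4*(-2)^3 = 4*(-8) = -32
27b^2 = 27*(-6)^2 = 27*36 = 972
4a^3 + 27b^2 = -32 + 972 = 940
Delta = -16*940 = -15040

-15040


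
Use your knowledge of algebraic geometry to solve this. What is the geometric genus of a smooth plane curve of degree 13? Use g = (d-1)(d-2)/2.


Using the genus formula for smooth plane curves:
g = (d-1)(d-2)/2
g = (13-1)(13-2)/2
g = 12*11/2
g = 132/2 = 66

66


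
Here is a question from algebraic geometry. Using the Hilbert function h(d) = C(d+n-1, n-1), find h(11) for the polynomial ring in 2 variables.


The Hilbert function for the polynomial ring in 2 variables is:
h(d) = C(d+n-1, n-1)
h(11) = C(11+2-1, 2-1) = C(12, 1)
= 12! / (1! * 11!)
= 12

12


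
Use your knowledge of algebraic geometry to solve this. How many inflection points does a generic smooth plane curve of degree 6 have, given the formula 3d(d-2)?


For a general smooth plane curve C of degree d, the inflection points are
the intersection of C with its Hessian curve, which has degree 3(d-2).
By Bezout, the total intersection number is d * 3(d-2) = 6 * 12 = 72.
For a general curve every flex is ordinary, so each contributes
multiplicity 1 to C·Hess(C), and the number of distinct inflection
points is 3d(d-2).
Inflection points = 3*6*(6-2) = 3*6*4 = 72

72


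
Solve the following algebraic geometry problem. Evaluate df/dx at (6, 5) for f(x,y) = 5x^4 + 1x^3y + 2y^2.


df/dx = 4*5*x^3 + 3*1*x^2*y
At (6,5): 4*5*6^3 + 3*1*6^2*5
= 4320 + 540
= 4860

4860


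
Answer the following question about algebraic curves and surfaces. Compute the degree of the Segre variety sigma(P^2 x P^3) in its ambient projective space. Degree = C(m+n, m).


The degree of the Segre variety P^2 x P^3 is C(m+n, m).
= C(5, 2)
= 10

10


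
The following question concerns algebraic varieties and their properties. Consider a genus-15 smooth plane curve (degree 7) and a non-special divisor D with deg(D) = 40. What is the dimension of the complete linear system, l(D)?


First, compute the genus of a smooth plane curve of degree 7:
g = (d-1)(d-2)/2 = (7-1)(7-2)/2 = 15
For a non-special divisor D (i.e., h^1(D) = 0), Riemann-Roch gives:
l(D) = deg(D) - g + 1
Since deg(D) = 40 >= 2g - 1 = 29, D is non-special.
l(D) = 40 - 15 + 1 = 26

26


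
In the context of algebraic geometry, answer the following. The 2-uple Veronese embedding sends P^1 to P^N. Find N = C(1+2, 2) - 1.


The Veronese embedding v_d: P^n -> P^N maps each point to all
degree-d monomials in n+1 homogeneous coordinates.
N = C(n+d, d) - 1
N = C(1+2, 2) - 1
N = C(3, 2) - 1
C(3, 2) = 3
N = 3 - 1 = 2

2


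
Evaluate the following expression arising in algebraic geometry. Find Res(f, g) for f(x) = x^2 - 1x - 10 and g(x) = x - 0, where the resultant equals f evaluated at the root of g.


For Res(f, x - c), we evaluate f at x = c.
f(0) = 0^2 - 1*0 - 10
= 0 + 0 - 10
= 0 - 10 = -10
Res(f, g) = -10

-10


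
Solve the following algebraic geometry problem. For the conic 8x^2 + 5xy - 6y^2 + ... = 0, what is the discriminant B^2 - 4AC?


The discriminant of a conic Ax^2 + Bxy + Cy^2 + ... = 0 is B^2 - 4AC.
B^2 = 5^2 = 25
4AC = 4*8*(-6) = -192
Discriminant = 25 + 192 = 217

217


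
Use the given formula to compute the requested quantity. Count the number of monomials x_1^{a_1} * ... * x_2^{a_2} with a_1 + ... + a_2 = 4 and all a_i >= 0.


The number of degree-4 monomials in 2 variables is C(d+n-1, n-1).
= C(4+2-1, 2-1) = C(5, 1)
= 5

5


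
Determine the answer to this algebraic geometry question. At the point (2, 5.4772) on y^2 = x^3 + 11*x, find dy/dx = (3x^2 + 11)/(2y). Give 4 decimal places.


Using implicit differentiation of y^2 = x^3 + 11*x:
2y * dy/dx = 3x^2 + 11
dy/dx = (3x^2 + 11)/(2y)
Numerator: 3*2^2 + 11 = 23
Denominator: 2*5.4772 = 10.9544
dy/dx = 23/10.9544 = 2.0996

2.0996


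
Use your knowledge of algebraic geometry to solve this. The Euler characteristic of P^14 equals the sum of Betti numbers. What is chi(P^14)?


The complex projective space P^14 has one cell in each even real dimension 0, 2, ..., 28.
The cohomology groups are H^{2k}(P^14) = Z for k = 0,...,14, and 0 otherwise.
Euler characteristic = sum of Betti numbers = 1 per even-dimensional cohomology group.
chi(P^14) = 14 + 1 = 15

15


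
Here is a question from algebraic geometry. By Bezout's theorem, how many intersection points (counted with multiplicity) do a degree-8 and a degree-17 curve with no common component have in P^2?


Bezout's theorem states the intersection count equals the product of degrees.
Intersection count = 8 * 17 = 136

136


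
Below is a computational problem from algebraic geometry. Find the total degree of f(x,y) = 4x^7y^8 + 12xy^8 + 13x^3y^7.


Examine each term for its total degree (sum of exponents).
  Term '4x^7y^8' has total degree 7+8 = 15.
  Term '12xy^8' has total degree 1+8 = 9.
  Term '13x^3y^7' has total degree 3+7 = 10.
The maximum total degree among all terms is 15.

15


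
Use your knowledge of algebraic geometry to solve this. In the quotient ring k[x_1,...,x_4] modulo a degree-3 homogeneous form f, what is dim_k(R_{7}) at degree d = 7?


For R = k[x_1,...,x_n]/(f) with f homogeneous of degree e:
The Hilbert series is (1 - t^e)/(1 - t)^n.
So h(d) = C(d+n-1, n-1) - C(d-e+n-1, n-1) for d >= e.
With n=4, e=3, d=7:
C(7+4-1, 4-1) = C(10, 3) = 120
C(7-3+4-1, 4-1) = C(7, 3) = 35
h(7) = 120 - 35 = 85

85


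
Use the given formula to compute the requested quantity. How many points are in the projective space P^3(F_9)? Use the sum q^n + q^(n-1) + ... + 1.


P^3(F_9) has (q^(n+1) - 1)/(q - 1) points.
= 9^3 + 9^2 + 9^1 + 9^0
= 729 + 81 + 9 + 1
= 820

820


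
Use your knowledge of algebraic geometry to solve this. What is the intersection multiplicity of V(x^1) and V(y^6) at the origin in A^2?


The intersection multiplicity of V(x^a) and V(y^b) at the origin is:
I(O; V(x^1), V(y^6)) = dim_k(k[x,y]/(x^1, y^6))
A basis for k[x,y]/(x^1, y^6) is the set of monomials x^i * y^j
where 0 <= i < 1 and 0 <= j < 6.
The number of such monomials is 1 * 6 = 6

6


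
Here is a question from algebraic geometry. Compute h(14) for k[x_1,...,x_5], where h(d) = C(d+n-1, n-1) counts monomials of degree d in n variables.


The Hilbert function for the polynomial ring in 5 variables is:
h(d) = C(d+n-1, n-1)
h(14) = C(14+5-1, 5-1) = C(18, 4)
= 18! / (4! * 14!)
= 3060

3060


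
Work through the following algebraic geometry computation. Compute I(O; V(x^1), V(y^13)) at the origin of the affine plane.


The intersection multiplicity of V(x^a) and V(y^b) at the origin is:
I(O; V(x^1), V(y^13)) = dim_k(k[x,y]/(x^1, y^13))
A basis for k[x,y]/(x^1, y^13) is the set of monomials x^i * y^j
where 0 <= i < 1 and 0 <= j < 13.
The number of such monomials is 1 * 13 = 13

13


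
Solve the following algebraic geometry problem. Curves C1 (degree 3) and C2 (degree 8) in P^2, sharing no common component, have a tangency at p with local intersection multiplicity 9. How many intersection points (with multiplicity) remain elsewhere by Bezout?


By Bezout's theorem, the total intersection number is d1 * d2.
Total = 3 * 8 = 24
Intersection multiplicity at p = 9
Remaining intersections = 24 - 9 = 15

15


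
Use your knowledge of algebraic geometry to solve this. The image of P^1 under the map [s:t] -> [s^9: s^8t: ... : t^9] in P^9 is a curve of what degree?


The rational normal curve in P^9 is the image of P^1 under the 9-uple Veronese.
A general hyperplane in P^9 pulls back to a degree-9 form on P^1, which has 9 zeros,
so the curve meets a general hyperplane in 9 points. Degree = 9.

9


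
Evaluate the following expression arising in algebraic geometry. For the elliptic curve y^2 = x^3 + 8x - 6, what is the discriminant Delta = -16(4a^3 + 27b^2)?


Compute each component:
4a^3 = 4*8^3 = 4*512 = 2048
27b^2 = 27*(-6)^2 = 27*36 = 972
4a^3 + 27b^2 = 2048 + 972 = 3020
Delta = -16*3020 = -48320

-48320


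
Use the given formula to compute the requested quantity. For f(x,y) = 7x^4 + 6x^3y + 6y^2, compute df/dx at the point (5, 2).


df/dx = 4*7*x^3 + 3*6*x^2*y
At (5,2): 4*7*5^3 + 3*6*5^2*2
= 3500 + 900
= 4400

4400


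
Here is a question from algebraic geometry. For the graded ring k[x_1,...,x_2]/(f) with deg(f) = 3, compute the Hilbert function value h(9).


For R = k[x_1,...,x_n]/(f) with f homogeneous of degree e:
The Hilbert series is (1 - t^e)/(1 - t)^n.
So h(d) = C(d+n-1, n-1) - C(d-e+n-1, n-1) for d >= e.
With n=2, e=3, d=9:
C(9+2-1, 2-1) = C(10, 1) = 10
C(9-3+2-1, 2-1) = C(7, 1) = 7
h(9) = 10 - 7 = 3

3


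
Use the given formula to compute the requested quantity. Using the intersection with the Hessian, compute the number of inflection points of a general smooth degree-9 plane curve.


For a general smooth plane curve C of degree d, the inflection points are
the intersection of C with its Hessian curve, which has degree 3(d-2).
By Bezout, the total intersection number is d * 3(d-2) = 9 * 21 = 189.
For a general curve every flex is ordinary, so each contributes
multiplicity 1 to C·Hess(C), and the number of distinct inflection
points is 3d(d-2).
Inflection points = 3*9*(9-2) = 3*9*7 = 189

189


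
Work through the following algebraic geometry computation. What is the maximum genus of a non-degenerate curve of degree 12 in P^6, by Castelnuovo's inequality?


Castelnuovo's bound: write d - 1 = m(r-1) + epsilon with 0 <= epsilon < r-1.
d - 1 = 12 - 1 = 11
r - 1 = 6 - 1 = 5
11 = 2*5 + 1, so m = 2, epsilon = 1
pi(d, r) = m(m-1)(r-1)/2 + m*epsilon
= 2*1*5/2 + 2*1
= 10/2 + 2
= 5 + 2 = 7

7


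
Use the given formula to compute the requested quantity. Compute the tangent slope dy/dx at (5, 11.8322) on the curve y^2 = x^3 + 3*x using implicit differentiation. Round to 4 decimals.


Using implicit differentiation of y^2 = x^3 + 3*x:
2y * dy/dx = 3x^2 + 3
dy/dx = (3x^2 + 3)/(2y)
Numerator: 3*5^2 + 3 = 78
Denominator: 2*11.8322 = 23.6644
dy/dx = 78/23.6644 = 3.2961

3.2961


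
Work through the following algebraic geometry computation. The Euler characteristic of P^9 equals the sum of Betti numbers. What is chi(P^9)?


The complex projective space P^9 has one cell in each even real dimension 0, 2, ..., 18.
The cohomology groups are H^{2k}(P^9) = Z for k = 0,...,9, and 0 otherwise.
Euler characteristic = sum of Betti numbers = 1 per even-dimensional cohomology group.
chi(P^9) = 9 + 1 = 10

10


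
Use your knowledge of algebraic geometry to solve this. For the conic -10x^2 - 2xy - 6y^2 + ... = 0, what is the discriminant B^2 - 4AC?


The discriminant of a conic Ax^2 + Bxy + Cy^2 + ... = 0 is B^2 - 4AC.
B^2 = (-2)^2 = 4
4AC = 4*(-10)*(-6) = 240
Discriminant = 4 - 240 = -236

-236


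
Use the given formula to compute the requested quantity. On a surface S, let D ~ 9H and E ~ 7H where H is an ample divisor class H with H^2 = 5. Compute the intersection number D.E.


Using bilinearity of the intersection pairing on a surface S:
(aH).(bH) = ab * (H.H)
We have H^2 = 5.
D.E = (9H).(7H) = 9*7*5
= 63*5
= 315

315


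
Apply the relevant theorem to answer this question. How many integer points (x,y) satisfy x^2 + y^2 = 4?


Systematically check integer values of x where x^2 <= 4.
For each valid x, check if 4 - x^2 is a perfect square.
x=0: 4 - 0 = 4, sqrt = 2 (valid)
x=2: 4 - 4 = 0, sqrt = 0 (valid)
Total integer solutions found: 4

4


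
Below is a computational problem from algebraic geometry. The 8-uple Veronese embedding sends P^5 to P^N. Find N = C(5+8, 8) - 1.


The Veronese embedding v_d: P^n -> P^N maps each point to all
degree-d monomials in n+1 homogeneous coordinates.
N = C(n+d, d) - 1
N = C(5+8, 8) - 1
N = C(13, 8) - 1
C(13, 8) = 1287
N = 1287 - 1 = 1286

1286


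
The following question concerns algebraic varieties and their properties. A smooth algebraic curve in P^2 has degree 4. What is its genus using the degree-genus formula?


Using the genus formula for smooth plane curves:
g = (d-1)(d-2)/2
g = (4-1)(4-2)/2
g = 3*2/2
g = 6/2 = 3

3


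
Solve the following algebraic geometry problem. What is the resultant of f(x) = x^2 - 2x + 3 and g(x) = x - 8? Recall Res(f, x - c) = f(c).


For Res(f, x - c), we evaluate f at x = c.
f(8) = 8^2 - 2*8 + 3
= 64 - 16 + 3
= 48 + 3 = 51
Res(f, g) = 51

51


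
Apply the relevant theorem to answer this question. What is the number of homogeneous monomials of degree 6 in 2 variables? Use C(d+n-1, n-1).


The number of degree-6 monomials in 2 variables is C(d+n-1, n-1).
= C(6+2-1, 2-1) = C(7, 1)
= 7

7


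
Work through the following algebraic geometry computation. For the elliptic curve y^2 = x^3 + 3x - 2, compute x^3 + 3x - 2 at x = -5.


Compute x^3 + 3x - 2 at x = -5:
x^3 = (-5)^3 = -125
3*x = 3*(-5) = -15
Sum: -125 - 15 - 2 = -142

-142


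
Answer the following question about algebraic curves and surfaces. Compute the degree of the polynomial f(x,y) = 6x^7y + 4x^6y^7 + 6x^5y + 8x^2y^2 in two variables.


Examine each term for its total degree (sum of exponents).
  Term '6x^7y' has total degree 7+1 = 8.
  Term '4x^6y^7' has total degree 6+7 = 13.
  Term '6x^5y' has total degree 5+1 = 6.
  Term '8x^2y^2' has total degree 2+2 = 4.
The maximum total degree among all terms is 13.

13


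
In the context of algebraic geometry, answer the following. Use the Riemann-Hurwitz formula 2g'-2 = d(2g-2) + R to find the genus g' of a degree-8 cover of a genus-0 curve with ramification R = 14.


Riemann-Hurwitz formula: 2g' - 2 = d(2g - 2) + R
Given: d = 8, g = 0, R = 14
2g' - 2 = 8*(2*0 - 2) + 14
2g' - 2 = 8*(-2) + 14
2g' - 2 = -16 + 14 = -2
2g' = 0
g' = 0

0


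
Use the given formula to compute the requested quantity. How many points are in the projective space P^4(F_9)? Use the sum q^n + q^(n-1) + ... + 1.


P^4(F_9) has (q^(n+1) - 1)/(q - 1) points.
= 9^4 + 9^3 + 9^2 + 9^1 + 9^0
= 6561 + 729 + 81 + 9 + 1
= 7381

7381


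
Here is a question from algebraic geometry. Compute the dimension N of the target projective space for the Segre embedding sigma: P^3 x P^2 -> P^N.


The Segre embedding maps P^m x P^n into P^N via
all products of coordinates from each factor.
N = (m+1)(n+1) - 1
N = (3+1)(2+1) - 1
N = 4*3 - 1
N = 12 - 1 = 11

11


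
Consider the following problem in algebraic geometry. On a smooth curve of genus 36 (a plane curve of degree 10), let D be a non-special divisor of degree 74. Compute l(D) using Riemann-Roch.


First, compute the genus of a smooth plane curve of degree 10:
g = (d-1)(d-2)/2 = (10-1)(10-2)/2 = 36
For a non-special divisor D (i.e., h^1(D) = 0), Riemann-Roch gives:
l(D) = deg(D) - g + 1
Since deg(D) = 74 >= 2g - 1 = 71, D is non-special.
l(D) = 74 - 36 + 1 = 39

39


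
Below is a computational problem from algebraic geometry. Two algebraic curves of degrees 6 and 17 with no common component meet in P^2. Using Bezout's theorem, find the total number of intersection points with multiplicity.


Bezout's theorem states the intersection count equals the product of degrees.
Intersection count = 6 * 17 = 102

102


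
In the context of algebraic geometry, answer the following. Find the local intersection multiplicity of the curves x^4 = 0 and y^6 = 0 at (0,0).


The intersection multiplicity of V(x^a) and V(y^b) at the origin is:
I(O; V(x^4), V(y^6)) = dim_k(k[x,y]/(x^4, y^6))
A basis for k[x,y]/(x^4, y^6) is the set of monomials x^i * y^j
where 0 <= i < 4 and 0 <= j < 6.
The number of such monomials is 4 * 6 = 24

24


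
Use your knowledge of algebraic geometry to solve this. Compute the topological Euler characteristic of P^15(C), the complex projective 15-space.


The complex projective space P^15 has one cell in each even real dimension 0, 2, ..., 30.
The cohomology groups are H^{2k}(P^15) = Z for k = 0,...,15, and 0 otherwise.
Euler characteristic = sum of Betti numbers = 1 per even-dimensional cohomology group.
chi(P^15) = 15 + 1 = 16

16


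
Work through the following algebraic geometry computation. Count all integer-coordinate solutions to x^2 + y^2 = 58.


Systematically check integer values of x where x^2 <= 58.
For each valid x, check if 58 - x^2 is a perfect square.
x=3: 58 - 9 = 49, sqrt = 7 (valid)
x=7: 58 - 49 = 9, sqrt = 3 (valid)
Total integer solutions found: 8

8


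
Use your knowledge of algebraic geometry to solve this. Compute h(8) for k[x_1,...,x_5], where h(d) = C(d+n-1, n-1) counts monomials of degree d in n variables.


The Hilbert function for the polynomial ring in 5 variables is:
h(d) = C(d+n-1, n-1)
h(8) = C(8+5-1, 5-1) = C(12, 4)
= 12! / (4! * 8!)
= 495

495


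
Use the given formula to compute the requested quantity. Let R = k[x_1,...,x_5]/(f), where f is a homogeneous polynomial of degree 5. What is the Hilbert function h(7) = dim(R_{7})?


For R = k[x_1,...,x_n]/(f) with f homogeneous of degree e:
The Hilbert series is (1 - t^e)/(1 - t)^n.
So h(d) = C(d+n-1, n-1) - C(d-e+n-1, n-1) for d >= e.
With n=5, e=5, d=7:
C(7+5-1, 5-1) = C(11, 4) = 330
C(7-5+5-1, 5-1) = C(6, 4) = 15
h(7) = 330 - 15 = 315

315


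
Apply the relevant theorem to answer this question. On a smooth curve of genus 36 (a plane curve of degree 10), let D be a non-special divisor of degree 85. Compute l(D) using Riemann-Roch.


First, compute the genus of a smooth plane curve of degree 10:
g = (d-1)(d-2)/2 = (10-1)(10-2)/2 = 36
For a non-special divisor D (i.e., h^1(D) = 0), Riemann-Roch gives:
l(D) = deg(D) - g + 1
Since deg(D) = 85 >= 2g - 1 = 71, D is non-special.
l(D) = 85 - 36 + 1 = 50

50


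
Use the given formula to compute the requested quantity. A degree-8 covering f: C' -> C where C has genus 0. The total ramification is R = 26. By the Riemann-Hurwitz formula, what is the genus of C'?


Riemann-Hurwitz formula: 2g' - 2 = d(2g - 2) + R
Given: d = 8, g = 0, R = 26
2g' - 2 = 8*(2*0 - 2) + 26
2g' - 2 = 8*(-2) + 26
2g' - 2 = -16 + 26 = 10
2g' = 12
g' = 6

6


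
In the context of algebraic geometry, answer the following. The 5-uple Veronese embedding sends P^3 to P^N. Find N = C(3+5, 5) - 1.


The Veronese embedding v_d: P^n -> P^N maps each point to all
degree-d monomials in n+1 homogeneous coordinates.
N = C(n+d, d) - 1
N = C(3+5, 5) - 1
N = C(8, 5) - 1
C(8, 5) = 56
N = 56 - 1 = 55

55


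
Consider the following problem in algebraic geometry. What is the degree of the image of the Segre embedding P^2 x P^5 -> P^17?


The degree of the Segre variety P^2 x P^5 is C(m+n, m).
= C(7, 2)
= 21

21


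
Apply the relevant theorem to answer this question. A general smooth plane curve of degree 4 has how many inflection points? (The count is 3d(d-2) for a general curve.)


For a general smooth plane curve C of degree d, the inflection points are
the intersection of C with its Hessian curve, which has degree 3(d-2).
By Bezout, the total intersection number is d * 3(d-2) = 4 * 6 = 24.
For a general curve every flex is ordinary, so each contributes
multiplicity 1 to C·Hess(C), and the number of distinct inflection
points is 3d(d-2).
Inflection points = 3*4*(4-2) = 3*4*2 = 24

24


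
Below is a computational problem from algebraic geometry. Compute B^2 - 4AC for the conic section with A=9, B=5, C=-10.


The discriminant of a conic Ax^2 + Bxy + Cy^2 + ... = 0 is B^2 - 4AC.
B^2 = 5^2 = 25
4AC = 4*9*(-10) = -360
Discriminant = 25 + 360 = 385

385


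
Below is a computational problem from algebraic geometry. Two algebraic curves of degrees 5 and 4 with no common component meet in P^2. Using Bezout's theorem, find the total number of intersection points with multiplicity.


Bezout's theorem states the intersection count equals the product of degrees.
Intersection count = 5 * 4 = 20

20


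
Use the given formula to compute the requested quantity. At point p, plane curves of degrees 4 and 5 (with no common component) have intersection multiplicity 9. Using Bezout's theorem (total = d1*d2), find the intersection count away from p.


By Bezout's theorem, the total intersection number is d1 * d2.
Total = 4 * 5 = 20
Intersection multiplicity at p = 9
Remaining intersections = 20 - 9 = 11

11


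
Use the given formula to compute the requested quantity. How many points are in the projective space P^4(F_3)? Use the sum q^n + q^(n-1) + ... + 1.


P^4(F_3) has (q^(n+1) - 1)/(q - 1) points.
= 3^4 + 3^3 + 3^2 + 3^1 + 3^0
= 81 + 27 + 9 + 3 + 1
= 121

121


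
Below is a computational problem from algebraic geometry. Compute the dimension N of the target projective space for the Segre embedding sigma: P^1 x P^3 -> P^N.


The Segre embedding maps P^m x P^n into P^N via
all products of coordinates from each factor.
N = (m+1)(n+1) - 1
N = (1+1)(3+1) - 1
N = 2*4 - 1
N = 8 - 1 = 7

7


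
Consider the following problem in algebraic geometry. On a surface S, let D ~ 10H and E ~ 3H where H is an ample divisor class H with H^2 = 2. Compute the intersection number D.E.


Using bilinearity of the intersection pairing on a surface S:
(aH).(bH) = ab * (H.H)
We have H^2 = 2.
D.E = (10H).(3H) = 10*3*2
= 30*2
= 60

60
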